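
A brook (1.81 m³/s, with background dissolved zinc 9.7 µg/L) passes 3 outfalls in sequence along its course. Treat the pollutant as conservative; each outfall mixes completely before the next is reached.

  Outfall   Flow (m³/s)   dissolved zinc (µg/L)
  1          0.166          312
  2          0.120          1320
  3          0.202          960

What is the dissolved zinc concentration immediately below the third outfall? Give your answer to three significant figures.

Outfall 1: combined Q = 1.976 m³/s; C = (1.810·9.700 + 0.1660·312.0)/1.976 = 35.10 µg/L.
Outfall 2: combined Q = 2.096 m³/s; C = (1.976·35.10 + 0.1200·1320)/2.096 = 108.7 µg/L.
Outfall 3: combined Q = 2.298 m³/s; C = (2.096·108.7 + 0.2020·960.0)/2.298 = 183.5 µg/L.

183 µg/L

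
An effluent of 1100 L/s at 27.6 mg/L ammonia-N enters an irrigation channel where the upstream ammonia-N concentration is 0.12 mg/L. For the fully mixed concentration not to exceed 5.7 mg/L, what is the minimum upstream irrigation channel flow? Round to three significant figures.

Set C_mix = 5.7: (Q·0.1200 + 1100·27.60) / (Q + 1100) = 5.7
→ Q = 1100·(27.60 − 5.7)/(5.7 − 0.1200) = 4317 L/s.

4320 L/s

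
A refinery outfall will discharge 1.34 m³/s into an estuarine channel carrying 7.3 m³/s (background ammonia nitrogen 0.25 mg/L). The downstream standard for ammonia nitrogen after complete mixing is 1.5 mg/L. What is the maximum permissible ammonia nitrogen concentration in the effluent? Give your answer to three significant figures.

At the limit, (Qr·Cr + Qe·Cₑ)/(Qr + Qe) = 1.5:
Cₑ = (8.640·1.5 − 7.300·0.2500) / 1.340 = 8.310 mg/L.

8.31 mg/L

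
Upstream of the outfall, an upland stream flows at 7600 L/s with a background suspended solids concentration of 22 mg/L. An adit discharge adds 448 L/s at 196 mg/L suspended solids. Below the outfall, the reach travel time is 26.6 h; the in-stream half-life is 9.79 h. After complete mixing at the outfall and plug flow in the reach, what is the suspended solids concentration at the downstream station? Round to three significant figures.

Conservation of mass: C = (7600·22.00 + 448.0·196.0) / 8048 = 255000/8048 = 31.69 mg/L.
Half-life 9.79 h → k = ln 2 / 9.79 = 0.07080 h⁻¹ = 1.699 d⁻¹.
First-order decay: C = 31.69·exp(−k·t) = 31.69·0.1521 = 4.819 mg/L.

4.82 mg/L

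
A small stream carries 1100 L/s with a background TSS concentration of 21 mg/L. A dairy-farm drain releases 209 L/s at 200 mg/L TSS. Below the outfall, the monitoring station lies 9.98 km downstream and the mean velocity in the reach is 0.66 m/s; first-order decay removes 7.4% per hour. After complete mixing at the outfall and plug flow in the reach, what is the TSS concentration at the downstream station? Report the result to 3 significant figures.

35.9 mg/L

Mixed concentration C = ΣQC/ΣQ = (1100·21.00 + 209.0·200.0) / 1309 = 64900/1309 = 49.58 mg/L.
Travel time t = 9.98·1000 / 0.66 = 15120 s = 4.200 h.
7.4%/h lost → k = −ln(1 − 0.074) = 0.07688 h⁻¹.
After decay, C = 49.58 × e^(−kt) = 49.58 × 0.7240 = 35.90 mg/L.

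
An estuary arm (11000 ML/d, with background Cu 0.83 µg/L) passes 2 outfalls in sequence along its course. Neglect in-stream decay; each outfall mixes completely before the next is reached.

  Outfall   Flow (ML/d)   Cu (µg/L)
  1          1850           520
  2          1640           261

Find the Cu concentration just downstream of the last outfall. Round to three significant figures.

96.6 µg/L

After outfall 1: Q = 11000 + 1850 = 12850 ML/d; C = (11000·0.8300 + 1850·520.0)/12850 = 75.57 µg/L.
After outfall 2: Q = 12850 + 1640 = 14490 ML/d; C = (12850·75.57 + 1640·261.0)/14490 = 96.56 µg/L.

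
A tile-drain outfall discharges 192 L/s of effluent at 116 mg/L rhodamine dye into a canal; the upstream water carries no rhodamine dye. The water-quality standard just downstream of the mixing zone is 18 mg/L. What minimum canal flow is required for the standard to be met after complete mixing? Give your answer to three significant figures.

1050 L/s

Set C_mix = 18: (Q·0 + 192.0·116.0) / (Q + 192.0) = 18
→ Q = 192.0·(116.0 − 18)/(18 − 0) = 1045 L/s.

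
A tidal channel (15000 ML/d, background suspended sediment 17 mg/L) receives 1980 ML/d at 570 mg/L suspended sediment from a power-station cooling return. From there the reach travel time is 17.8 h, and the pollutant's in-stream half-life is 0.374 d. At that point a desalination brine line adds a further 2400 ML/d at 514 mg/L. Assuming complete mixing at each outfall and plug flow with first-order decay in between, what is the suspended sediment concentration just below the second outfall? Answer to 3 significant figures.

81.7 mg/L

Mixed concentration C = ΣQC/ΣQ = (15000·17.00 + 1980·570.0) / 16980 = 1384000/16980 = 81.48 mg/L; combined flow 16980 ML/d.
Half-life 0.374 d → k = ln 2 / 0.374 = 1.853 d⁻¹.
First-order decay: C = 81.48·exp(−k·t) = 81.48·0.2530 = 20.61 mg/L.
At the second outfall, C = (16980·20.61 + 2400·514.0) / (16980 + 2400) = 81.71 mg/L.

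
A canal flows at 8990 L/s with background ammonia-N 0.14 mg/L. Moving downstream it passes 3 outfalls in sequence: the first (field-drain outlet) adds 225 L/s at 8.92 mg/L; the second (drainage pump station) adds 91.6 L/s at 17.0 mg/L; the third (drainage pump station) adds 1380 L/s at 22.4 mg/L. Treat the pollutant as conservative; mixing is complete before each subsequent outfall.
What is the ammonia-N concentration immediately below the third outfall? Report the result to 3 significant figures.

Below outfall 1: Q → 9215 L/s, C = (8990·0.1400 + 225.0·8.920)/9215 = 0.3544 mg/L.
Below outfall 2: Q → 9307 L/s, C = (9215·0.3544 + 91.60·17.00)/9307 = 0.5182 mg/L.
Below outfall 3: Q → 10690 L/s, C = (9307·0.5182 + 1380·22.40)/10690 = 3.344 mg/L.

3.34 mg/L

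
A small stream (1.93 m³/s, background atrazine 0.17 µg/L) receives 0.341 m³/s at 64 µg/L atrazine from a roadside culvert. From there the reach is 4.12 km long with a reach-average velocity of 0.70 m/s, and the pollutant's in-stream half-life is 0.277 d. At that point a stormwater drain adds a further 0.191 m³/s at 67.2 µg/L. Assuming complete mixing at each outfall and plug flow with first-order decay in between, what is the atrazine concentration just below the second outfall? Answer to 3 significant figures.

Flow-weighted average: C = (1.930·0.1700 + 0.3410·64.00) / 2.271 = 22.15/2.271 = 9.754 µg/L; combined flow 2.271 m³/s.
Travel time t = 4.12·1000 / 0.70 = 5886 s = 1.635 h.
Half-life 0.277 d → k = ln 2 / 0.277 = 2.502 d⁻¹.
Applying C = C₀e^(−kt): 9.754 × 0.8433 = 8.226 µg/L.
Second outfall: C = (2.271·8.226 + 0.1910·67.20)/2.462 = 12.80 µg/L.

12.8 µg/L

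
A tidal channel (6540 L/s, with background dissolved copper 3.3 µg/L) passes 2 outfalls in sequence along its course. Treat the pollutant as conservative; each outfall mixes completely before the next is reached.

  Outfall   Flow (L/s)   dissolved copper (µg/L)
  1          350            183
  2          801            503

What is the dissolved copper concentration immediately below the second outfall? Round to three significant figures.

Outfall 1: combined Q = 6890 L/s; C = (6540·3.300 + 350.0·183.0)/6890 = 12.43 µg/L.
Outfall 2: combined Q = 7691 L/s; C = (6890·12.43 + 801.0·503.0)/7691 = 63.52 µg/L.

63.5 µg/L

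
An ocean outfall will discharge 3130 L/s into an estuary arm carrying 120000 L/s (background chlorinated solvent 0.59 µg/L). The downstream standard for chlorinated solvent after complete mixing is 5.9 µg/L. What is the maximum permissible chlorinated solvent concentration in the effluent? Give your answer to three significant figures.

209 µg/L

At the limit, (Qr·Cr + Qe·Cₑ)/(Qr + Qe) = 5.9:
Cₑ = (123100·5.9 − 120000·0.5900) / 3130 = 209.5 µg/L.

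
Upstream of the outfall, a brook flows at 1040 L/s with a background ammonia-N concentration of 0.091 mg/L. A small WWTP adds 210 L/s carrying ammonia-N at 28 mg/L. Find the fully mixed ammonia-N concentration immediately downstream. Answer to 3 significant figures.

Mixed concentration C = ΣQC/ΣQ = (1040·0.09100 + 210.0·28.00) / 1250 = 5975/1250 = 4.780 mg/L.

4.78 mg/L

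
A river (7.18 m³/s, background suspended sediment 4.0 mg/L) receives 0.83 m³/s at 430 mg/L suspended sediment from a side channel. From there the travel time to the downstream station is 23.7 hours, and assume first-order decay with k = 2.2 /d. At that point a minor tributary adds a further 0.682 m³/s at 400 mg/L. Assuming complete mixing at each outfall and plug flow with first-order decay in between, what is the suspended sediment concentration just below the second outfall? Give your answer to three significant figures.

36.4 mg/L

Conservation of mass: C = (7.180·4.000 + 0.8300·430.0) / 8.010 = 385.6/8.010 = 48.14 mg/L; combined flow 8.010 m³/s.
Applying C = C₀e^(−kt): 48.14 × 0.1139 = 5.483 mg/L.
Second outfall: C = (8.010·5.483 + 0.6820·400.0)/8.692 = 36.44 mg/L.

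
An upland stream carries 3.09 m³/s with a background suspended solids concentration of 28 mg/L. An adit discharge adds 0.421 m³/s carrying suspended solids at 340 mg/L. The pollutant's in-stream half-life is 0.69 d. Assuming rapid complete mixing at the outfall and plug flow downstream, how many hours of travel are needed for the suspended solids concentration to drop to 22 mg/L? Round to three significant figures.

Conservation of mass: C = (3.090·28.00 + 0.4210·340.0) / 3.511 = 229.7/3.511 = 65.41 mg/L.
Half-life 0.69 d → k = ln 2 / 0.69 = 1.005 d⁻¹.
65.41·exp(−k·t) = 22 → t = ln(65.41/22)/k = 93720 s = 26.03 h.

26.0 h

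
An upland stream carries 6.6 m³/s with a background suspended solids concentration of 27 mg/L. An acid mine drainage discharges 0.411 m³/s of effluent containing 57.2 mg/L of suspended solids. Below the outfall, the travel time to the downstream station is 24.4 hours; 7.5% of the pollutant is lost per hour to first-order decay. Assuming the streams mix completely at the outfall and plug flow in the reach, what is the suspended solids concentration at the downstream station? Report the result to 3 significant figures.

Mixed concentration C = ΣQC/ΣQ = (6.600·27.00 + 0.4110·57.20) / 7.011 = 201.7/7.011 = 28.77 mg/L.
7.5%/h lost → k = −ln(1 − 0.075) = 0.07796 h⁻¹.
Decay over the reach: 28.77·exp(−kt) = 28.77·0.1492 = 4.293 mg/L.

4.29 mg/L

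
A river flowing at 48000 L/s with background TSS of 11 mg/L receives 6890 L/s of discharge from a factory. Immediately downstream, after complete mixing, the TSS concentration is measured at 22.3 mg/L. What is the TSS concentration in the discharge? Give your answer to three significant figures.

101 mg/L

Mass balance: 48000·11.00 + 6890·Cₑ = 54890·22.30
→ Cₑ = (54890·22.30 − 48000·11.00) / 6890 = 101.0 mg/L.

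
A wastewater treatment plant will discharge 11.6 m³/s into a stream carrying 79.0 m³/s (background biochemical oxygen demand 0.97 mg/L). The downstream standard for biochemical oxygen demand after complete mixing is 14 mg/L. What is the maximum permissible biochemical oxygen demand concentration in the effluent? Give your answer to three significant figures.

At the limit, (Qr·Cr + Qe·Cₑ)/(Qr + Qe) = 14:
Cₑ = (90.60·14 − 79.00·0.9700) / 11.60 = 102.7 mg/L.

103 mg/L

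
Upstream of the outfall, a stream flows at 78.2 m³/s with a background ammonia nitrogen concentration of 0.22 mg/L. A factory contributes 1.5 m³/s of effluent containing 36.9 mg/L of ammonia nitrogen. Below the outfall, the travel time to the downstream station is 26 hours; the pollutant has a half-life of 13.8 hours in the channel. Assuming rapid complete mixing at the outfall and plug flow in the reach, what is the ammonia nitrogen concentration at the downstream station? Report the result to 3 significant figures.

0.247 mg/L

Mixed concentration C = ΣQC/ΣQ = (78.20·0.2200 + 1.500·36.90) / 79.70 = 72.55/79.70 = 0.9103 mg/L.
Half-life 13.8 h → k = ln 2 / 13.8 = 0.05023 h⁻¹ = 1.205 d⁻¹.
After decay, C = 0.9103 × e^(−kt) = 0.9103 × 0.2709 = 0.2466 mg/L.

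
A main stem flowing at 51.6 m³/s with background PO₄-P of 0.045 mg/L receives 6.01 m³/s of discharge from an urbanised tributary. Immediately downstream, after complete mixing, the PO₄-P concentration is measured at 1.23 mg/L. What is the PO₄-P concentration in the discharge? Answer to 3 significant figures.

11.4 mg/L

Mass balance: 51.60·0.04500 + 6.010·Cₑ = 57.61·1.230
→ Cₑ = (57.61·1.230 − 51.60·0.04500) / 6.010 = 11.40 mg/L.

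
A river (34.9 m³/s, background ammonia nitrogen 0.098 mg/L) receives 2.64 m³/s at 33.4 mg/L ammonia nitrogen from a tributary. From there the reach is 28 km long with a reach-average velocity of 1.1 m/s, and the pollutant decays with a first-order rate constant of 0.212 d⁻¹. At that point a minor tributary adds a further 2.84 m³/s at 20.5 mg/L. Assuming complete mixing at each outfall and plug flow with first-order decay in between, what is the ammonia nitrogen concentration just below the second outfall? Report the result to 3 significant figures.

3.57 mg/L

Mixed concentration C = ΣQC/ΣQ = (34.90·0.09800 + 2.640·33.40) / 37.54 = 91.60/37.54 = 2.440 mg/L; combined flow 37.54 m³/s.
Travel time t = 28·1000 / 1.1 = 25450 s = 7.071 h.
After decay, C = 2.440 × e^(−kt) = 2.440 × 0.9395 = 2.292 mg/L.
Second outfall: C = (37.54·2.292 + 2.840·20.50)/40.38 = 3.573 mg/L.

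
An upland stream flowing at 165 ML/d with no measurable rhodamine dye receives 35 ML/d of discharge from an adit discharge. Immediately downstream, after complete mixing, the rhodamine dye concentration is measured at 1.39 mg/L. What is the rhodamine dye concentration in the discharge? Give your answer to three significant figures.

Mass balance: 165.0·0 + 35.00·Cₑ = 200.0·1.390
→ Cₑ = (200.0·1.390 − 165.0·0) / 35.00 = 7.943 mg/L.

7.94 mg/L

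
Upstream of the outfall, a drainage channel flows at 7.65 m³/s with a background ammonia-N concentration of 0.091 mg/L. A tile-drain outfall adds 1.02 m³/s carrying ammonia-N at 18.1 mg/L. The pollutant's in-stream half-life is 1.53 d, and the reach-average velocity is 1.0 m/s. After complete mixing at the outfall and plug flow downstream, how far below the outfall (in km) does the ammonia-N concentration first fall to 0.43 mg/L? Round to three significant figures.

Mass balance: C = (7.650·0.09100 + 1.020·18.10) / 8.670 = 19.16/8.670 = 2.210 mg/L.
Half-life 1.53 d → k = ln 2 / 1.53 = 0.4530 d⁻¹.
Set 2.210·exp(−k·t) = 0.43 → t = ln(2.210/0.43)/k = 312200 s = 86.71 h.
Distance = v·t = 1.0·312200 = 312200 m = 312.2 km.

312 km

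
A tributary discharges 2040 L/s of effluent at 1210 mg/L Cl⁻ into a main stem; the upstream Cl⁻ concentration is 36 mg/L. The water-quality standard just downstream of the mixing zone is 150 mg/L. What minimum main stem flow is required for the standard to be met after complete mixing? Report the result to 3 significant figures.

Set C_mix = 150: (Q·36.00 + 2040·1210) / (Q + 2040) = 150
→ Q = 2040·(1210 − 150)/(150 − 36.00) = 18970 L/s.

19000 L/s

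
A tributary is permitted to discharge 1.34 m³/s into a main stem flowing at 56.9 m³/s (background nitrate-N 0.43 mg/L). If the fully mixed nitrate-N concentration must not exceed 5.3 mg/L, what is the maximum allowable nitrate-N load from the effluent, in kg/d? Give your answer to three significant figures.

24600 kg/d

Mass balance at the limit: 56.90·0.4300 + 1.340·Cₑ = 58.24·5.3 → Cₑ = 212.1 mg/L.
Load = 1.340 m³/s × 212.1 g/m³ × 86 400 s/d = 24560 kg/d.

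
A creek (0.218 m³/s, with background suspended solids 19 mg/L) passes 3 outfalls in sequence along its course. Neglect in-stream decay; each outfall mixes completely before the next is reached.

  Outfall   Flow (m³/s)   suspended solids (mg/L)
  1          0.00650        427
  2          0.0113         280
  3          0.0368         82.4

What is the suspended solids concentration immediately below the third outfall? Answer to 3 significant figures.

48.1 mg/L

After outfall 1: Q = 0.2180 + 0.006500 = 0.2245 m³/s; C = (0.2180·19.00 + 0.006500·427.0)/0.2245 = 30.81 mg/L.
After outfall 2: Q = 0.2245 + 0.01130 = 0.2358 m³/s; C = (0.2245·30.81 + 0.01130·280.0)/0.2358 = 42.75 mg/L.
After outfall 3: Q = 0.2358 + 0.03680 = 0.2726 m³/s; C = (0.2358·42.75 + 0.03680·82.40)/0.2726 = 48.11 mg/L.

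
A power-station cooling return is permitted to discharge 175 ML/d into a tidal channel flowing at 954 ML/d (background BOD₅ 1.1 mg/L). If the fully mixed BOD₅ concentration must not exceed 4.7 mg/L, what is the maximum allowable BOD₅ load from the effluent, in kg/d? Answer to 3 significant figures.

Mass balance at the limit: 954.0·1.100 + 175.0·Cₑ = 1129·4.7 → Cₑ = 24.33 mg/L.
175.0 ML/d = 2.025 m³/s. Load = 2.025 m³/s × 24.33 g/m³ × 86 400 s/d = 4257 kg/d.

4260 kg/d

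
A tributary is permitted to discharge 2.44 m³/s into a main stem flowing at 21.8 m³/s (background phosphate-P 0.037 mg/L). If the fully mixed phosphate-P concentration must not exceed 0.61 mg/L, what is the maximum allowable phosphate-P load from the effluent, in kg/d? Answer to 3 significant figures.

1210 kg/d

Mass balance at the limit: 21.80·0.03700 + 2.440·Cₑ = 24.24·0.61 → Cₑ = 5.729 mg/L.
Load = 2.440 m³/s × 5.729 g/m³ × 86 400 s/d = 1208 kg/d.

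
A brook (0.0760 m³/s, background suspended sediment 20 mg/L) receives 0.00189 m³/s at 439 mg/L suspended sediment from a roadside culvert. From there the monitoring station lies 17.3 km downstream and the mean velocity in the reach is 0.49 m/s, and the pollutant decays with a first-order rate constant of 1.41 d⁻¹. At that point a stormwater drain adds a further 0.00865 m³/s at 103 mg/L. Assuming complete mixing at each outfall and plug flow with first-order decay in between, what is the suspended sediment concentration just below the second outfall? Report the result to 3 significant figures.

Mixed concentration C = ΣQC/ΣQ = (0.07600·20.00 + 0.001890·439.0) / 0.07789 = 2.350/0.07789 = 30.17 mg/L; combined flow 0.07789 m³/s.
Travel time t = 17.3·1000 / 0.49 = 35310 s = 9.807 h.
First-order decay: C = 30.17·exp(−k·t) = 30.17·0.5620 = 16.96 mg/L.
At the second outfall, C = (0.07789·16.96 + 0.008650·103.0) / (0.07789 + 0.008650) = 25.56 mg/L.

25.6 mg/L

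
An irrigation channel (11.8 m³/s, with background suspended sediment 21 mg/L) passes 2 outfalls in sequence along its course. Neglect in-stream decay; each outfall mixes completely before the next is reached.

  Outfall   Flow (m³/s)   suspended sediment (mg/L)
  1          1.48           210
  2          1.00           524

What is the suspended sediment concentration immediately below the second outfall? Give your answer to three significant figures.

Outfall 1: combined Q = 13.28 m³/s; C = (11.80·21.00 + 1.480·210.0)/13.28 = 42.06 mg/L.
Outfall 2: combined Q = 14.28 m³/s; C = (13.28·42.06 + 1.000·524.0)/14.28 = 75.81 mg/L.

75.8 mg/L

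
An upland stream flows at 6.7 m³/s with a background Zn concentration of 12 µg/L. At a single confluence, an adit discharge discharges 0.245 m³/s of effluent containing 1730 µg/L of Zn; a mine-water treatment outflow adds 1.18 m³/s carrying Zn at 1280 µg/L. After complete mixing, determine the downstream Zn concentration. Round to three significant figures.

Conservation of mass: C = (6.700·12.00 + 0.2450·1730 + 1.180·1280) / 8.125 = 2015/8.125 = 248.0 µg/L.

248 µg/L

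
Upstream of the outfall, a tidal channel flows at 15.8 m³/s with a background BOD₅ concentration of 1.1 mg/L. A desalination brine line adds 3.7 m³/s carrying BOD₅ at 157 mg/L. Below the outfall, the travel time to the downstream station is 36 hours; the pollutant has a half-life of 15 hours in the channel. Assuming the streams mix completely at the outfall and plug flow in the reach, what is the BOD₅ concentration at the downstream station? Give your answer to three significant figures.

Mixed concentration C = ΣQC/ΣQ = (15.80·1.100 + 3.700·157.0) / 19.50 = 598.3/19.50 = 30.68 mg/L.
Half-life 15 h → k = ln 2 / 15 = 0.04621 h⁻¹ = 1.109 d⁻¹.
Applying C = C₀e^(−kt): 30.68 × 0.1895 = 5.813 mg/L.

5.81 mg/L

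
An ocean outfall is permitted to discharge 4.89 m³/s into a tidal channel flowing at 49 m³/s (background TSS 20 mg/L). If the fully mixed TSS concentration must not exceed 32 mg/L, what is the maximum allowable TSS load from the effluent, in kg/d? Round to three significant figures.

Mass balance at the limit: 49.00·20.00 + 4.890·Cₑ = 53.89·32 → Cₑ = 152.2 mg/L.
Load = 4.890 m³/s × 152.2 g/m³ × 86 400 s/d = 64320 kg/d.

64300 kg/d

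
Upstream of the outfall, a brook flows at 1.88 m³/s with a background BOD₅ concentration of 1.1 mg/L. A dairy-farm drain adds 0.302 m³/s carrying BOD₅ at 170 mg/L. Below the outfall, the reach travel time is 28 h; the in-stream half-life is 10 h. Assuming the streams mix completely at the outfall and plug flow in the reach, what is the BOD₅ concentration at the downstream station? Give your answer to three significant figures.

3.51 mg/L

Mass balance: C = (1.880·1.100 + 0.3020·170.0) / 2.182 = 53.41/2.182 = 24.48 mg/L.
Half-life 10 h → k = ln 2 / 10 = 0.06931 h⁻¹ = 1.664 d⁻¹.
After decay, C = 24.48 × e^(−kt) = 24.48 × 0.1436 = 3.515 mg/L.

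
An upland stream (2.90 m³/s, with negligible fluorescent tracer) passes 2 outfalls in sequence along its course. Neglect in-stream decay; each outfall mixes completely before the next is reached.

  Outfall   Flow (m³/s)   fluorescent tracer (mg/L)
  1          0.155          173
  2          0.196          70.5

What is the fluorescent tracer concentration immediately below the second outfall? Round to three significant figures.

Below outfall 1: Q → 3.055 m³/s, C = (2.900·0 + 0.1550·173.0)/3.055 = 8.777 mg/L.
Below outfall 2: Q → 3.251 m³/s, C = (3.055·8.777 + 0.1960·70.50)/3.251 = 12.50 mg/L.

12.5 mg/L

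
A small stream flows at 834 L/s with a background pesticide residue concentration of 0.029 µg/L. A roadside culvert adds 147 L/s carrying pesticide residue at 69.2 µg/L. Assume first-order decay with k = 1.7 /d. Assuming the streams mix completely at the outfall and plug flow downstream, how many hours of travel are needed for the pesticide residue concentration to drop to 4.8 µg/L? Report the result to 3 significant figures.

Mass balance: C = (834.0·0.02900 + 147.0·69.20) / 981.0 = 10200/981.0 = 10.39 µg/L.
10.39·exp(−k·t) = 4.8 → t = ln(10.39/4.8)/k = 39270 s = 10.91 h.

10.9 h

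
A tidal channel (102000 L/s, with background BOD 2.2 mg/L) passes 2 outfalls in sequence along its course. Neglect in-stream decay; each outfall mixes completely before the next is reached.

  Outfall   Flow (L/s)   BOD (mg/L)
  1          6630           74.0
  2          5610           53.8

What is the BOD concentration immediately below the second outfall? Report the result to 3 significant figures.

Below outfall 1: Q → 108600 L/s, C = (102000·2.200 + 6630·74.00)/108600 = 6.582 mg/L.
Below outfall 2: Q → 114200 L/s, C = (108600·6.582 + 5610·53.80)/114200 = 8.901 mg/L.

8.90 mg/L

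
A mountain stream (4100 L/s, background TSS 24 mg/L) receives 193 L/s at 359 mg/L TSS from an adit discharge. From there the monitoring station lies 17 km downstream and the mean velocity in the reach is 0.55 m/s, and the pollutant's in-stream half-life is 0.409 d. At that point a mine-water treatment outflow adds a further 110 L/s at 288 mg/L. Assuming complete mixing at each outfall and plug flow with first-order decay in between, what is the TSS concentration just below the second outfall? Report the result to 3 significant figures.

Mixed concentration C = ΣQC/ΣQ = (4100·24.00 + 193.0·359.0) / 4293 = 167700/4293 = 39.06 mg/L; combined flow 4293 L/s.
Travel time t = 17·1000 / 0.55 = 30910 s = 8.586 h.
Half-life 0.409 d → k = ln 2 / 0.409 = 1.695 d⁻¹.
Applying C = C₀e^(−kt): 39.06 × 0.5454 = 21.30 mg/L.
Second outfall: C = (4293·21.30 + 110.0·288.0)/4403 = 27.97 mg/L.

28.0 mg/L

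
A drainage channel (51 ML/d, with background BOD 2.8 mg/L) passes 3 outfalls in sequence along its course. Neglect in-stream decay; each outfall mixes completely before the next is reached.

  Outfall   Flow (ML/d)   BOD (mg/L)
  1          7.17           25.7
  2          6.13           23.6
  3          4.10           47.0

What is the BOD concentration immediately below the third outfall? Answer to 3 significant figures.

9.71 mg/L

After outfall 1: Q = 51.00 + 7.170 = 58.17 ML/d; C = (51.00·2.800 + 7.170·25.70)/58.17 = 5.623 mg/L.
After outfall 2: Q = 58.17 + 6.130 = 64.30 ML/d; C = (58.17·5.623 + 6.130·23.60)/64.30 = 7.337 mg/L.
After outfall 3: Q = 64.30 + 4.100 = 68.40 ML/d; C = (64.30·7.337 + 4.100·47.00)/68.40 = 9.714 mg/L.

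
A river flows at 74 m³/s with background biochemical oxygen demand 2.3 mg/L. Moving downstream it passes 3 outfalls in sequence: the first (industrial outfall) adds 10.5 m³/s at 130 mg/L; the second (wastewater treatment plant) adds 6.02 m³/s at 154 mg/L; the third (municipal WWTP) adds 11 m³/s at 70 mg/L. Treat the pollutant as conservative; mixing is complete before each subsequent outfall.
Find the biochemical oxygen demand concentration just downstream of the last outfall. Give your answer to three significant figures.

31.8 mg/L

After outfall 1: Q = 74.00 + 10.50 = 84.50 m³/s; C = (74.00·2.300 + 10.50·130.0)/84.50 = 18.17 mg/L.
After outfall 2: Q = 84.50 + 6.020 = 90.52 m³/s; C = (84.50·18.17 + 6.020·154.0)/90.52 = 27.20 mg/L.
After outfall 3: Q = 90.52 + 11.00 = 101.5 m³/s; C = (90.52·27.20 + 11.00·70.00)/101.5 = 31.84 mg/L.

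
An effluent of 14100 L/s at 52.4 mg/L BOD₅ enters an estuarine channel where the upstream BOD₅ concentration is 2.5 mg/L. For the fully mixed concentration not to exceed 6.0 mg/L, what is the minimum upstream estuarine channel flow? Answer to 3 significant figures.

Set C_mix = 6.0: (Q·2.500 + 14100·52.40) / (Q + 14100) = 6.0
→ Q = 14100·(52.40 − 6.0)/(6.0 − 2.500) = 186900 L/s.

187000 L/s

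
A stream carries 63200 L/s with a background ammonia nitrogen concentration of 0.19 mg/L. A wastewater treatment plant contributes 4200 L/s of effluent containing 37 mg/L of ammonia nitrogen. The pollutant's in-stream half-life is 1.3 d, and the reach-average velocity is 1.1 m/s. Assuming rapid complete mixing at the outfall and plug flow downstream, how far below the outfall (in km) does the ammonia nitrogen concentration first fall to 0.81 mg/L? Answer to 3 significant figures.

Flow-weighted average: C = (63200·0.1900 + 4200·37.00) / 67400 = 167400/67400 = 2.484 mg/L.
Half-life 1.3 d → k = ln 2 / 1.3 = 0.5332 d⁻¹.
Set 2.484·exp(−k·t) = 0.81 → t = ln(2.484/0.81)/k = 181600 s = 50.44 h.
Distance = v·t = 1.1·181600 = 199700 m = 199.7 km.

200 km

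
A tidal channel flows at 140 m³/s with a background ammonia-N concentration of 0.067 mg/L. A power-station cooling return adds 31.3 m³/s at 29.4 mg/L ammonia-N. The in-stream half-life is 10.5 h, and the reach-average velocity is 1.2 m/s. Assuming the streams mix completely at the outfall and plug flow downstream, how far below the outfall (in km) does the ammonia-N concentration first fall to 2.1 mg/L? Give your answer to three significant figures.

Mixed concentration C = ΣQC/ΣQ = (140.0·0.06700 + 31.30·29.40) / 171.3 = 929.6/171.3 = 5.427 mg/L.
Half-life 10.5 h → k = ln 2 / 10.5 = 0.06601 h⁻¹ = 1.584 d⁻¹.
Set 5.427·exp(−k·t) = 2.1 → t = ln(5.427/2.1)/k = 51770 s = 14.38 h.
Distance = v·t = 1.2·51770 = 62130 m = 62.13 km.

62.1 km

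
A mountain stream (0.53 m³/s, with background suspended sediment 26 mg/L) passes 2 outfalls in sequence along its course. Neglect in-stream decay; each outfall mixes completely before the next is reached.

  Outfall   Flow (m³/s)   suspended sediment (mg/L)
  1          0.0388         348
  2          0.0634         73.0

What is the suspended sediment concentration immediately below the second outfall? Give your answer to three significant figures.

50.5 mg/L

After outfall 1: Q = 0.5300 + 0.03880 = 0.5688 m³/s; C = (0.5300·26.00 + 0.03880·348.0)/0.5688 = 47.96 mg/L.
After outfall 2: Q = 0.5688 + 0.06340 = 0.6322 m³/s; C = (0.5688·47.96 + 0.06340·73.00)/0.6322 = 50.48 mg/L.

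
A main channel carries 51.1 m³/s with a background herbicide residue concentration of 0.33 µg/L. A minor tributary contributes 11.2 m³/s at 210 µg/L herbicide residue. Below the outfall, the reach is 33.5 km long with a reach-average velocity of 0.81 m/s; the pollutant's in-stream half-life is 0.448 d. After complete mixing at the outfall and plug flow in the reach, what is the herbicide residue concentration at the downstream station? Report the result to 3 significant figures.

18.1 µg/L

After mixing, C = (51.10·0.3300 + 11.20·210.0) / 62.30 = 2369/62.30 = 38.02 µg/L.
Travel time t = 33.5·1000 / 0.81 = 41360 s = 11.49 h.
Half-life 0.448 d → k = ln 2 / 0.448 = 1.547 d⁻¹.
Applying C = C₀e^(−kt): 38.02 × 0.4768 = 18.13 µg/L.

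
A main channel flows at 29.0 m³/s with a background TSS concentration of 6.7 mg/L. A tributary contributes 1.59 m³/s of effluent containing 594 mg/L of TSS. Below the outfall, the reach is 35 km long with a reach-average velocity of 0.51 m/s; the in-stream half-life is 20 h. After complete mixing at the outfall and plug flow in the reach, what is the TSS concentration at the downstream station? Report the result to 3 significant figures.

19.2 mg/L

Conservation of mass: C = (29.00·6.700 + 1.590·594.0) / 30.59 = 1139/30.59 = 37.23 mg/L.
Travel time t = 35·1000 / 0.51 = 68630 s = 19.06 h.
Half-life 20 h → k = ln 2 / 20 = 0.03466 h⁻¹ = 0.8318 d⁻¹.
Decay over the reach: 37.23·exp(−kt) = 37.23·0.5165 = 19.23 mg/L.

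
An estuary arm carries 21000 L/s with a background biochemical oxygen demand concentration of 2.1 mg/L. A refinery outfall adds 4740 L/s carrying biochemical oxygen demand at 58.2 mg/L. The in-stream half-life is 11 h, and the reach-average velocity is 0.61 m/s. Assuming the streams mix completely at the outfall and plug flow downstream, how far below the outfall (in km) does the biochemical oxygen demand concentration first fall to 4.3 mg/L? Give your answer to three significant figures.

After mixing, C = (21000·2.100 + 4740·58.20) / 25740 = 320000/25740 = 12.43 mg/L.
Half-life 11 h → k = ln 2 / 11 = 0.06301 h⁻¹ = 1.512 d⁻¹.
Set 12.43·exp(−k·t) = 4.3 → t = ln(12.43/4.3)/k = 60650 s = 16.85 h.
Distance = v·t = 0.61·60650 = 37000 m = 37.00 km.

37.0 km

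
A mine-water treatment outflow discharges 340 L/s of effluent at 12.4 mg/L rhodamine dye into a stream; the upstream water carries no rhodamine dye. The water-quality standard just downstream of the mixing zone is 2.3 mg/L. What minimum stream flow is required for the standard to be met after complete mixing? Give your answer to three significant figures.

1490 L/s

Set C_mix = 2.3: (Q·0 + 340.0·12.40) / (Q + 340.0) = 2.3
→ Q = 340.0·(12.40 − 2.3)/(2.3 − 0) = 1493 L/s.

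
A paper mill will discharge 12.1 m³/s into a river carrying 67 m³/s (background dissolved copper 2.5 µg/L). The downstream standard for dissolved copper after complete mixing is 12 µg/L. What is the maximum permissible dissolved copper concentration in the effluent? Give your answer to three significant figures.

64.6 µg/L

At the limit, (Qr·Cr + Qe·Cₑ)/(Qr + Qe) = 12:
Cₑ = (79.10·12 − 67.00·2.500) / 12.10 = 64.60 µg/L.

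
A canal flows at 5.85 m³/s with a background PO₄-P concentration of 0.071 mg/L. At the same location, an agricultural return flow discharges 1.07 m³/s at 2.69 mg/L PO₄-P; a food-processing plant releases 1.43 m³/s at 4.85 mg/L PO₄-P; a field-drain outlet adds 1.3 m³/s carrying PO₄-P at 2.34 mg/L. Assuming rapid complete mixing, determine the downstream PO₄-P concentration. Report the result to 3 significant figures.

Mass balance: C = (5.850·0.07100 + 1.070·2.690 + 1.430·4.850 + 1.300·2.340) / 9.650 = 13.27/9.650 = 1.375 mg/L.

1.38 mg/L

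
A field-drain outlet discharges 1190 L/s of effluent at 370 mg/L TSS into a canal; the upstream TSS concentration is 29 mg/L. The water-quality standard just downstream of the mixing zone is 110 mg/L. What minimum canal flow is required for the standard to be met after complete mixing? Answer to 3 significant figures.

Set C_mix = 110: (Q·29.00 + 1190·370.0) / (Q + 1190) = 110
→ Q = 1190·(370.0 − 110)/(110 − 29.00) = 3820 L/s.

3820 L/s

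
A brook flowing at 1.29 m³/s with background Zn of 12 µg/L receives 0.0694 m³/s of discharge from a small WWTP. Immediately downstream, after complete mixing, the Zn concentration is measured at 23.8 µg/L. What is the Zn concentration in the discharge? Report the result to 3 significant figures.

243 µg/L

Mass balance: 1.290·12.00 + 0.06940·Cₑ = 1.359·23.80
→ Cₑ = (1.359·23.80 − 1.290·12.00) / 0.06940 = 243.1 µg/L.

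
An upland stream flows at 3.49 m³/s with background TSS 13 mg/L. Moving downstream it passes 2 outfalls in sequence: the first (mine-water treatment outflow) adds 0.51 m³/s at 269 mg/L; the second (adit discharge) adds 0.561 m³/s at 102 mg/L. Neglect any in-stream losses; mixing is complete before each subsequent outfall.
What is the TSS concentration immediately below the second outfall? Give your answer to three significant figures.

Outfall 1: combined Q = 4.000 m³/s; C = (3.490·13.00 + 0.5100·269.0)/4.000 = 45.64 mg/L.
Outfall 2: combined Q = 4.561 m³/s; C = (4.000·45.64 + 0.5610·102.0)/4.561 = 52.57 mg/L.

52.6 mg/L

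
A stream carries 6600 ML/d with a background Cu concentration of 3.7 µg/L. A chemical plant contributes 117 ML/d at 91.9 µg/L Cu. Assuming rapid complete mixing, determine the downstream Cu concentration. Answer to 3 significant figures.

5.24 µg/L

Mixed concentration C = ΣQC/ΣQ = (6600·3.700 + 117.0·91.90) / 6717 = 35170/6717 = 5.236 µg/L.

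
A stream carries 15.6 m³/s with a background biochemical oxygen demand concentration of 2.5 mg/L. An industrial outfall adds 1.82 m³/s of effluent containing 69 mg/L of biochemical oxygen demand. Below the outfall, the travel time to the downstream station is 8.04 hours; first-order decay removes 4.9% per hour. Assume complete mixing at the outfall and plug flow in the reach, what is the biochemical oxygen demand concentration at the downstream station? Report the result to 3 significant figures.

Flow-weighted average: C = (15.60·2.500 + 1.820·69.00) / 17.42 = 164.6/17.42 = 9.448 mg/L.
4.9%/h lost → k = −ln(1 − 0.049) = 0.05024 h⁻¹.
First-order decay: C = 9.448·exp(−k·t) = 9.448·0.6677 = 6.308 mg/L.

6.31 mg/L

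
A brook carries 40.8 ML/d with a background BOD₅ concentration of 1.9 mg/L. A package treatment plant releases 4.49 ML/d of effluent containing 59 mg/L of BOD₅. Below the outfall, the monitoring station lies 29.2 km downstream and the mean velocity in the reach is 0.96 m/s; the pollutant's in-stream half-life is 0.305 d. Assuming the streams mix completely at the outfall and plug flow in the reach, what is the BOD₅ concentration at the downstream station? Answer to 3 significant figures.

After mixing, C = (40.80·1.900 + 4.490·59.00) / 45.29 = 342.4/45.29 = 7.561 mg/L.
Travel time t = 29.2·1000 / 0.96 = 30420 s = 8.449 h.
Half-life 0.305 d → k = ln 2 / 0.305 = 2.273 d⁻¹.
Decay over the reach: 7.561·exp(−kt) = 7.561·0.4493 = 3.397 mg/L.

3.40 mg/L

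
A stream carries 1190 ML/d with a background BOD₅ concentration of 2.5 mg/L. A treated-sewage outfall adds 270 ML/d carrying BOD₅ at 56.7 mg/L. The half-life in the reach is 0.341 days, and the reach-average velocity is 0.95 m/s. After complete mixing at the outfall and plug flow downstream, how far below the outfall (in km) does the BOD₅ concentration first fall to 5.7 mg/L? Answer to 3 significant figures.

Conservation of mass: C = (1190·2.500 + 270.0·56.70) / 1460 = 18280/1460 = 12.52 mg/L.
Half-life 0.341 d → k = ln 2 / 0.341 = 2.033 d⁻¹.
Set 12.52·exp(−k·t) = 5.7 → t = ln(12.52/5.7)/k = 33460 s = 9.294 h.
Distance = v·t = 0.95·33460 = 31780 m = 31.78 km.

31.8 km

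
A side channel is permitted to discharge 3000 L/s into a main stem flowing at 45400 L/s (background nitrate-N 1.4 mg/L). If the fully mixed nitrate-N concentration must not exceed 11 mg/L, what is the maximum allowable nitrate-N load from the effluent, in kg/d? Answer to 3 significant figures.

40500 kg/d

Mass balance at the limit: 45400·1.400 + 3000·Cₑ = 48400·11 → Cₑ = 156.3 mg/L.
3000 L/s = 3.000 m³/s. Load = 3.000 m³/s × 156.3 g/m³ × 86 400 s/d = 40510 kg/d.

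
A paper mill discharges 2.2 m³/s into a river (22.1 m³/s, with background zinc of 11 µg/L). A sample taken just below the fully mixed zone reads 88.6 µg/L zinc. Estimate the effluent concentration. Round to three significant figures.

Mass balance: 22.10·11.00 + 2.200·Cₑ = 24.30·88.60
→ Cₑ = (24.30·88.60 − 22.10·11.00) / 2.200 = 868.1 µg/L.

868 µg/L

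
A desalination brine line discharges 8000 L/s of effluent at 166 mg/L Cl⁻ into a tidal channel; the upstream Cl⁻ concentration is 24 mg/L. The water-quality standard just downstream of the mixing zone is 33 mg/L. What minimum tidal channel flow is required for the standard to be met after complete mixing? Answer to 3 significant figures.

Set C_mix = 33: (Q·24.00 + 8000·166.0) / (Q + 8000) = 33
→ Q = 8000·(166.0 − 33)/(33 − 24.00) = 118200 L/s.

118000 L/s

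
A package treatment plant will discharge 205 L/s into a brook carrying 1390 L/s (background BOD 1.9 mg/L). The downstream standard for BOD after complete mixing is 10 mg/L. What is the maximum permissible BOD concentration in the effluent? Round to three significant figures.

64.9 mg/L

At the limit, (Qr·Cr + Qe·Cₑ)/(Qr + Qe) = 10:
Cₑ = (1595·10 − 1390·1.900) / 205.0 = 64.92 mg/L.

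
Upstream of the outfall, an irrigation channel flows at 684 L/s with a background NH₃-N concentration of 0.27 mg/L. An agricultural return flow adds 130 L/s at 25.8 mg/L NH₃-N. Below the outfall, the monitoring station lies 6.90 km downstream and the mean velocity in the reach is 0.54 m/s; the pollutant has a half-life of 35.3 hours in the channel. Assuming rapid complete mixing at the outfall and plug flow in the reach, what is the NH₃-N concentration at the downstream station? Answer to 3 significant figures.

Mixed concentration C = ΣQC/ΣQ = (684.0·0.2700 + 130.0·25.80) / 814.0 = 3539/814.0 = 4.347 mg/L.
Travel time t = 6.90·1000 / 0.54 = 12780 s = 3.549 h.
Half-life 35.3 h → k = ln 2 / 35.3 = 0.01964 h⁻¹ = 0.4713 d⁻¹.
After decay, C = 4.347 × e^(−kt) = 4.347 × 0.9327 = 4.055 mg/L.

4.05 mg/L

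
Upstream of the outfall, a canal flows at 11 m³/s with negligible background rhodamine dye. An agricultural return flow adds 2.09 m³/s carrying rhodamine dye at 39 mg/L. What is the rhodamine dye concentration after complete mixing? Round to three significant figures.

6.23 mg/L

Mass balance: C = (11.00·0 + 2.090·39.00) / 13.09 = 81.51/13.09 = 6.227 mg/L.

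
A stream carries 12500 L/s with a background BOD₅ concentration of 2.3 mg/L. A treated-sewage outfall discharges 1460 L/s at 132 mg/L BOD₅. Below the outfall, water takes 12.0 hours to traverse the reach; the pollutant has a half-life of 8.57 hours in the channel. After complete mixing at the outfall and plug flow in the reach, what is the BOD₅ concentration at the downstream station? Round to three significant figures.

6.01 mg/L

After mixing, C = (12500·2.300 + 1460·132.0) / 13960 = 221500/13960 = 15.86 mg/L.
Half-life 8.57 h → k = ln 2 / 8.57 = 0.08088 h⁻¹ = 1.941 d⁻¹.
Decay over the reach: 15.86·exp(−kt) = 15.86·0.3789 = 6.011 mg/L.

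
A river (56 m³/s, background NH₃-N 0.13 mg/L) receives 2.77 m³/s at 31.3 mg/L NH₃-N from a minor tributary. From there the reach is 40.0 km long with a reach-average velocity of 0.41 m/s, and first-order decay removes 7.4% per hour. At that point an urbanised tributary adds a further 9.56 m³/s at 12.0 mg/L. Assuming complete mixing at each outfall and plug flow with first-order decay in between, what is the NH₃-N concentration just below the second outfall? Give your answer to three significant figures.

1.85 mg/L

Mixed concentration C = ΣQC/ΣQ = (56.00·0.1300 + 2.770·31.30) / 58.77 = 93.98/58.77 = 1.599 mg/L; combined flow 58.77 m³/s.
Travel time t = 40.0·1000 / 0.41 = 97560 s = 27.10 h.
7.4%/h lost → k = −ln(1 − 0.074) = 0.07688 h⁻¹.
First-order decay: C = 1.599·exp(−k·t) = 1.599·0.1245 = 0.1991 mg/L.
Second outfall: C = (58.77·0.1991 + 9.560·12.00)/68.33 = 1.850 mg/L.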